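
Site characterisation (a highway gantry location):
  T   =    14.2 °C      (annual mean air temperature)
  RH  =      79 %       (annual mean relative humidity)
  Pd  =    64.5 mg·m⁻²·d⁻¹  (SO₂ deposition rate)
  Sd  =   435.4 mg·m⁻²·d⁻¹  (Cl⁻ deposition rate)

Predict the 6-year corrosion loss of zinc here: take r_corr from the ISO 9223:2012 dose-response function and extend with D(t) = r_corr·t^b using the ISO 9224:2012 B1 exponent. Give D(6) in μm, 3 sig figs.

zinc: temperature factor f = -0.071·(4.2) = -0.2982
  Pd branch = 0.0129·Pd^0.44·e^(0.046·RH+f) = 2.267 μm/a
  Sd branch = 0.0175·Sd^0.57·e^(0.008·RH+0.085·T) = 3.515 μm/a
  sum: 2.267 + 3.515 → r_corr = 5.782 μm/a
ISO 9224: D(t) = r_corr · t^b with b = 0.813 (zinc, B1)
  D(6) = 5.782 × 6^0.813 = 5.782 × 4.292 = 24.81 μm

D(6) = 24.8 μm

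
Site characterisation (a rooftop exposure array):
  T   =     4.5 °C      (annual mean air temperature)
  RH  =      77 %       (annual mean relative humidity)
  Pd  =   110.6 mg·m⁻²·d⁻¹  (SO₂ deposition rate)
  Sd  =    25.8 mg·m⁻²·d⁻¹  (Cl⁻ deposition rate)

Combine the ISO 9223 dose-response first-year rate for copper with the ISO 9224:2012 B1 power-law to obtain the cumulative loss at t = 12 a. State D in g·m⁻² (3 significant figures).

D(12) = 62.9 g·m⁻²

copper: T≤10 °C ⇒ hinge +0.126·(4.5−10) = -0.6930
  sulphur-dioxide contribution → 0.8466 μm/a
  chloride contribution → 0.4915 μm/a
  ⇒ r_corr(copper) = 1.338 μm/a
ISO 9224: D(t) = r_corr · t^b with b = 0.667 (copper, B1)
  D(12) = 1.338 × 12^0.667 = 1.338 × 5.246 = 7.019 μm
  Mass loss = 7.019 μm × 8.96 g/cm³ = 62.89 g·m⁻²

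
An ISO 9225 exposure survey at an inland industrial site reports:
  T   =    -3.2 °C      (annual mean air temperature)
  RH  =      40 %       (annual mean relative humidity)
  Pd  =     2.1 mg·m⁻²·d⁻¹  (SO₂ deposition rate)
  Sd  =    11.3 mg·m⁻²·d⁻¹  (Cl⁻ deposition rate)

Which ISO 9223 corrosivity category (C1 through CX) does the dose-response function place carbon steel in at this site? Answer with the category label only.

C2

carbon steel: f(T) = +0.150·(T−10) [T≤10 °C] = -1.9800
  Pd branch = 1.77·Pd^0.52·e^(0.02·RH+f) = 0.7999 μm/a
  Cl⁻ term: 0.102·11.3^0.62·exp(0.033·40+0.04·-3.2) = 1.511
  r_corr = 0.7999 + 1.511 = 2.311 μm/a
2.31 μm/a falls in (1.3, 25] for carbon steel → category C2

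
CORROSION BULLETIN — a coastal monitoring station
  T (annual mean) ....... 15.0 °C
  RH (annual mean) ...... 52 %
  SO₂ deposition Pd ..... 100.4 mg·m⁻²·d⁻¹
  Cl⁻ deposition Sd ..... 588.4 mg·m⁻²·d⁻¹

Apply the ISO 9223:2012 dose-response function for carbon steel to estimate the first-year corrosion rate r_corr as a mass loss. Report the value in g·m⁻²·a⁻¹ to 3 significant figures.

r_corr = 753 g·m⁻²·a⁻¹

carbon steel: f(T) = -0.054·(T−10) [T>10 °C] = -0.2700
  Pd branch = 1.77·Pd^0.52·e^(0.02·RH+f) = 42 μm/a
  Sd branch = 0.102·Sd^0.62·e^(0.033·RH+0.04·T) = 53.9 μm/a
  sum: 42 + 53.9 → r_corr = 95.91 μm/a
Convert to mass loss: 95.91 μm/a × 7.85 g/cm³ = 752.9 g·m⁻²·a⁻¹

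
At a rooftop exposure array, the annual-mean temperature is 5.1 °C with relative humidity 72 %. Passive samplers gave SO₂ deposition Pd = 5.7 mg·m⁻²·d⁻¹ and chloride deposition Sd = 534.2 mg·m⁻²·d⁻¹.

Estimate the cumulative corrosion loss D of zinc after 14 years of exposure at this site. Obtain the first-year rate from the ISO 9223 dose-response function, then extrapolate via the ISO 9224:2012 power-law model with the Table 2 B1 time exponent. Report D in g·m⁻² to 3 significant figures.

D(14) = 144 g·m⁻²

zinc: T≤10 °C ⇒ hinge +0.038·(5.1−10) = -0.1862
  Pd branch = 0.0129·Pd^0.44·e^(0.046·RH+f) = 0.632 μm/a
  Cl⁻ term: 0.0175·534.2^0.57·exp(0.008·72+0.085·5.1) = 1.723
  r_corr = 0.632 + 1.723 = 2.355 μm/a
ISO 9224: D(t) = r_corr · t^b with b = 0.813 (zinc, B1)
  D(14) = 2.355 × 14^0.813 = 2.355 × 8.547 = 20.13 μm
  Mass loss = 20.13 μm × 7.14 g/cm³ = 143.7 g·m⁻²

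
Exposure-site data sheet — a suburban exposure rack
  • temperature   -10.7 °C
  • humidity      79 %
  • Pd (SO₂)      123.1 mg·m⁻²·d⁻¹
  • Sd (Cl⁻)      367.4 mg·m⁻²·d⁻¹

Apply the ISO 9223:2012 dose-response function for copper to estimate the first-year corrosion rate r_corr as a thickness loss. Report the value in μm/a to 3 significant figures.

r_corr = 0.658 μm/a

copper: T≤10 °C ⇒ hinge +0.126·(-10.7−10) = -2.6082
  SO₂ term: 0.0053·123.1^0.26·exp(0.059·79-2.6082) = 0.1443
  Sd branch = 0.01025·Sd^0.27·e^(0.036·RH+0.049·T) = 0.5137 μm/a
  r_corr = 0.1443 + 0.5137 = 0.658 μm/a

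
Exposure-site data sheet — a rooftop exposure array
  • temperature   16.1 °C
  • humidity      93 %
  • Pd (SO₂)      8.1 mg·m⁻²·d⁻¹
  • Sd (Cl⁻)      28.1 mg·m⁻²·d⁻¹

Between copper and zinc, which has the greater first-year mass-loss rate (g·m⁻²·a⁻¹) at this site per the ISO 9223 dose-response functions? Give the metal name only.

copper: temperature factor f = -0.080·(6.1) = -0.4880
  sulphur-dioxide contribution → 1.354 μm/a
  chloride contribution → 1.579 μm/a
  ⇒ r_corr(copper) = 2.933 μm/a
  mass loss = 2.933 μm/a × 8.96 g/cm³ = 26.28 g·m⁻²·a⁻¹
zinc: T>10 °C ⇒ hinge -0.071·(16.1−10) = -0.4331
  sulphur-dioxide contribution → 1.514 μm/a
  chloride contribution → 0.9688 μm/a
  total first-year rate 2.483 μm/a
  mass loss = 2.483 μm/a × 7.14 g/cm³ = 17.73 g·m⁻²·a⁻¹
Ordering by g·m⁻²·a⁻¹: copper (26.3) > zinc (17.7)

copper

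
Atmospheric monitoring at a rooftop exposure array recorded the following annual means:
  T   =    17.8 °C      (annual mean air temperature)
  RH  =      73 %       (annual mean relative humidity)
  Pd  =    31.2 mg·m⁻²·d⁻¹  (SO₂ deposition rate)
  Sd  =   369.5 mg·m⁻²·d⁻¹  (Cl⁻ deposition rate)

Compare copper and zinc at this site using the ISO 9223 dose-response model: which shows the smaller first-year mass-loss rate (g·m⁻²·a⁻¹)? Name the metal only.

copper

copper: f(T) = -0.080·(T−10) [T>10 °C] = -0.6240
  SO₂ term: 0.0053·31.2^0.26·exp(0.059·73-0.6240) = 0.5155
  Cl⁻ term: 0.01025·369.5^0.27·exp(0.036·73+0.049·17.8) = 1.675
  sum: 0.5155 + 1.675 → r_corr = 2.191 μm/a
  mass loss = 2.191 μm/a × 8.96 g/cm³ = 19.63 g·m⁻²·a⁻¹
zinc: T>10 °C ⇒ hinge -0.071·(17.8−10) = -0.5538
  SO₂ term: 0.0129·31.2^0.44·exp(0.046·73-0.5538) = 0.968
  Sd branch = 0.0175·Sd^0.57·e^(0.008·RH+0.085·T) = 4.143 μm/a
  r_corr = 0.968 + 4.143 = 5.111 μm/a
  mass loss = 5.111 μm/a × 7.14 g/cm³ = 36.49 g·m⁻²·a⁻¹
Ordering by g·m⁻²·a⁻¹: zinc (36.5) > copper (19.6)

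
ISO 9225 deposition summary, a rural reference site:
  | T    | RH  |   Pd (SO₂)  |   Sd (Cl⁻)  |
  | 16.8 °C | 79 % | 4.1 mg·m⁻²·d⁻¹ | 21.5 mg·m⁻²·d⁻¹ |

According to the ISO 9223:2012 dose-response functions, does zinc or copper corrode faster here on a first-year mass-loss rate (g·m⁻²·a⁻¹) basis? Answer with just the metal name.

zinc: T>10 °C ⇒ hinge -0.071·(16.8−10) = -0.4828
  SO₂ term: 0.0129·4.1^0.44·exp(0.046·79-0.4828) = 0.5607
  Sd branch = 0.0175·Sd^0.57·e^(0.008·RH+0.085·T) = 0.7892 μm/a
  sum: 0.5607 + 0.7892 → r_corr = 1.35 μm/a
  mass loss = 1.35 μm/a × 7.14 g/cm³ = 9.638 g·m⁻²·a⁻¹
copper: temperature factor f = -0.080·(6.8) = -0.5440
  Pd branch = 0.0053·Pd^0.26·e^(0.059·RH+f) = 0.4695 μm/a
  Cl⁻ term: 0.01025·21.5^0.27·exp(0.036·79+0.049·16.8) = 0.9186
  r_corr = 0.4695 + 0.9186 = 1.388 μm/a
  mass loss = 1.388 μm/a × 8.96 g/cm³ = 12.44 g·m⁻²·a⁻¹
Ordering by g·m⁻²·a⁻¹: copper (12.4) > zinc (9.64)

copper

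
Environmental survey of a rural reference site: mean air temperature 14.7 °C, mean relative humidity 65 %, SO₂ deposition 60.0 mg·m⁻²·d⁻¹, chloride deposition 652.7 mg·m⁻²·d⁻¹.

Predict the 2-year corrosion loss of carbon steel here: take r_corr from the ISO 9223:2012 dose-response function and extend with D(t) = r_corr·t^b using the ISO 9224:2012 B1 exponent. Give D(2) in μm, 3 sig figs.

carbon steel: T>10 °C ⇒ hinge -0.054·(14.7−10) = -0.2538
  sulphur-dioxide contribution → 42.36 μm/a
  chloride contribution → 87.23 μm/a
  ⇒ r_corr(carbon steel) = 129.6 μm/a
ISO 9224: D(t) = r_corr · t^b with b = 0.523 (carbon steel, B1)
  D(2) = 129.6 × 2^0.523 = 129.6 × 1.437 = 186.2 μm

D(2) = 186 μm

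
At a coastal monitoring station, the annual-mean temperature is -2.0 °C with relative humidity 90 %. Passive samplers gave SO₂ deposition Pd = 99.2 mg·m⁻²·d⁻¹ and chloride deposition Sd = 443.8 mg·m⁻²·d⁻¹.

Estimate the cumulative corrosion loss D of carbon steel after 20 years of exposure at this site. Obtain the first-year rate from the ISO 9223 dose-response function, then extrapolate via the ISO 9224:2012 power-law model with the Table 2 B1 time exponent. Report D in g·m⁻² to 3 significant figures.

carbon steel: f(T) = +0.150·(T−10) [T≤10 °C] = -1.8000
  sulphur-dioxide contribution → 19.33 μm/a
  chloride contribution → 80.35 μm/a
  total first-year rate 99.67 μm/a
Power-law: D(20) = r_corr · 20^0.523
  D(20) = 99.67 × 20^0.523 = 99.67 × 4.791 = 477.5 μm
  Mass loss = 477.5 μm × 7.85 g/cm³ = 3749 g·m⁻²

D(20) = 3.75e+03 g·m⁻²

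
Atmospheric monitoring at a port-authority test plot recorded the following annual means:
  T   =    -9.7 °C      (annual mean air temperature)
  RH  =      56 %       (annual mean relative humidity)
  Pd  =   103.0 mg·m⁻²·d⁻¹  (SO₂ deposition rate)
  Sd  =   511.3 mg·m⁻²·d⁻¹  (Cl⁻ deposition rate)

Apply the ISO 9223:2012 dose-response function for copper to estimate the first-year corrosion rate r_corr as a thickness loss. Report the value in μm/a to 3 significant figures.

copper: T≤10 °C ⇒ hinge +0.126·(-9.7−10) = -2.4822
  SO₂ term: 0.0053·103.0^0.26·exp(0.059·56-2.4822) = 0.04023
  Sd branch = 0.01025·Sd^0.27·e^(0.036·RH+0.049·T) = 0.2577 μm/a
  r_corr = 0.04023 + 0.2577 = 0.298 μm/a

r_corr = 0.298 μm/a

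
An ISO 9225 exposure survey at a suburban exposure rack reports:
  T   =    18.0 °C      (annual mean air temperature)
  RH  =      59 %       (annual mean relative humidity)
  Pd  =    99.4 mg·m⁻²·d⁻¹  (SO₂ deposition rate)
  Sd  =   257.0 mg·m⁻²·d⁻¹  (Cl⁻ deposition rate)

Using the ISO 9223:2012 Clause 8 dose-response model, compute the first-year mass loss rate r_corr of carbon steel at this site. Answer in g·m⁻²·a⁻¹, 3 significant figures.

carbon steel: T>10 °C ⇒ hinge -0.054·(18.0−10) = -0.4320
  sulphur-dioxide contribution → 40.88 μm/a
  chloride contribution → 45.82 μm/a
  total first-year rate 86.69 μm/a
Convert to mass loss: 86.69 μm/a × 7.85 g/cm³ = 680.5 g·m⁻²·a⁻¹

r_corr = 681 g·m⁻²·a⁻¹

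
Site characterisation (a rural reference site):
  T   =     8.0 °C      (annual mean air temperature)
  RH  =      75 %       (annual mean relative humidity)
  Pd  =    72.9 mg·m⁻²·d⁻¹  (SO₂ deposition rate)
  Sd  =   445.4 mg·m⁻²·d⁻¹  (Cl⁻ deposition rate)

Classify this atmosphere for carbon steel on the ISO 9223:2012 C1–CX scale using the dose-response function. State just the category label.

carbon steel: f(T) = +0.150·(T−10) [T≤10 °C] = -0.3000
  sulphur-dioxide contribution → 54.67 μm/a
  chloride contribution → 73.23 μm/a
  total first-year rate 127.9 μm/a
Category bounds: 80…200 μm/a bracket r_corr ⇒ C5

C5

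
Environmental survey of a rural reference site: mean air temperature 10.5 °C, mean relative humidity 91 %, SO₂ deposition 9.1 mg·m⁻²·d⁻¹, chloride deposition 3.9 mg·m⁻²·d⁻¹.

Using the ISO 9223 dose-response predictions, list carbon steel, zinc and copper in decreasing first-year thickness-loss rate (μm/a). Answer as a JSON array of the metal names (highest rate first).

["carbon steel", "copper", "zinc"]

carbon steel: f(T) = -0.054·(T−10) [T>10 °C] = -0.0270
  sulphur-dioxide contribution → 33.52 μm/a
  chloride contribution → 7.272 μm/a
  total first-year rate 40.8 μm/a
zinc: temperature factor f = -0.071·(0.5) = -0.0355
  sulphur-dioxide contribution → 2.163 μm/a
  chloride contribution → 0.1922 μm/a
  total first-year rate 2.355 μm/a
copper: T>10 °C ⇒ hinge -0.080·(10.5−10) = -0.0400
  sulphur-dioxide contribution → 1.941 μm/a
  chloride contribution → 0.6554 μm/a
  ⇒ r_corr(copper) = 2.596 μm/a
Ordering by μm/a: carbon steel (40.8) > copper (2.6) > zinc (2.36)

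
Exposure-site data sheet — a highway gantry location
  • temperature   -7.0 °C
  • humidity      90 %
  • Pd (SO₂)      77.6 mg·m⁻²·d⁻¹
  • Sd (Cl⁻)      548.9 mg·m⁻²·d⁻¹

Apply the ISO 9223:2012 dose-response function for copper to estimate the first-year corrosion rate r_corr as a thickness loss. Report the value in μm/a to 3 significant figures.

copper: temperature factor f = +0.126·(-17.0) = -2.1420
  SO₂ term: 0.0053·77.6^0.26·exp(0.059·90-2.1420) = 0.3904
  Cl⁻ term: 0.01025·548.9^0.27·exp(0.036·90+0.049·-7.0) = 1.02
  sum: 0.3904 + 1.02 → r_corr = 1.41 μm/a

r_corr = 1.41 μm/a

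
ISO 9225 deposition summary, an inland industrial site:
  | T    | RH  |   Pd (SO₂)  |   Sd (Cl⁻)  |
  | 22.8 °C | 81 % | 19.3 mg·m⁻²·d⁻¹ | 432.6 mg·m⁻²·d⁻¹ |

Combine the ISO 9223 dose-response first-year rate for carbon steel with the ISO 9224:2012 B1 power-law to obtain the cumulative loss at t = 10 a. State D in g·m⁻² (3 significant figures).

D(10) = 4.69e+03 g·m⁻²

carbon steel: f(T) = -0.054·(T−10) [T>10 °C] = -0.6912
  SO₂ term: 1.77·19.3^0.52·exp(0.02·81-0.6912) = 20.89
  Cl⁻ term: 0.102·432.6^0.62·exp(0.033·81+0.04·22.8) = 158.5
  r_corr = 20.89 + 158.5 = 179.3 μm/a
Power-law: D(10) = r_corr · 10^0.523
  D(10) = 179.3 × 10^0.523 = 179.3 × 3.334 = 598 μm
  Mass loss = 598 μm × 7.85 g/cm³ = 4694 g·m⁻²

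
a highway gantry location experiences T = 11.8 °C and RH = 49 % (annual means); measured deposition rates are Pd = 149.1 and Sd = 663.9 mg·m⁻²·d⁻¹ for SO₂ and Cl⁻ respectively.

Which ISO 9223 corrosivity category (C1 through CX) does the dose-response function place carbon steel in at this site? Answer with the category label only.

C5

carbon steel: T>10 °C ⇒ hinge -0.054·(11.8−10) = -0.0972
  sulphur-dioxide contribution → 57.75 μm/a
  chloride contribution → 46.3 μm/a
  ⇒ r_corr(carbon steel) = 104 μm/a
104 μm/a falls in (80, 200] for carbon steel → category C5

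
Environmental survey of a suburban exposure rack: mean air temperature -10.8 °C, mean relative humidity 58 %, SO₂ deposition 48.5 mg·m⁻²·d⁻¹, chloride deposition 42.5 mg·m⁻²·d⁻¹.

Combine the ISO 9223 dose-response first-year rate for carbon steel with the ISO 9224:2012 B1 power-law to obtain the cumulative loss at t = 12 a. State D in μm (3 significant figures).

D(12) = 23.7 μm

carbon steel: f(T) = +0.150·(T−10) [T≤10 °C] = -3.1200
  sulphur-dioxide contribution → 1.876 μm/a
  chloride contribution → 4.59 μm/a
  total first-year rate 6.467 μm/a
ISO 9224: D(t) = r_corr · t^b with b = 0.523 (carbon steel, B1)
  D(12) = 6.467 × 12^0.523 = 6.467 × 3.668 = 23.72 μm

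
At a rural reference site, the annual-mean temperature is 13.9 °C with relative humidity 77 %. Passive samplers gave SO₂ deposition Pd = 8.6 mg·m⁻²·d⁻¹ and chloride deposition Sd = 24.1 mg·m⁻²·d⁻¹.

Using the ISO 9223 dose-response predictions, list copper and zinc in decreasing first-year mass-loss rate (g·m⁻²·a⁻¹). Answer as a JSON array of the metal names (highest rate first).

copper: f(T) = -0.080·(T−10) [T>10 °C] = -0.3120
  sulphur-dioxide contribution → 0.6379 μm/a
  chloride contribution → 0.7648 μm/a
  total first-year rate 1.403 μm/a
  mass loss = 1.403 μm/a × 8.96 g/cm³ = 12.57 g·m⁻²·a⁻¹
zinc: f(T) = -0.071·(T−10) [T>10 °C] = -0.2769
  sulphur-dioxide contribution → 0.8705 μm/a
  chloride contribution → 0.6478 μm/a
  ⇒ r_corr(zinc) = 1.518 μm/a
  mass loss = 1.518 μm/a × 7.14 g/cm³ = 10.84 g·m⁻²·a⁻¹
Ordering by g·m⁻²·a⁻¹: copper (12.6) > zinc (10.8)

["copper", "zinc"]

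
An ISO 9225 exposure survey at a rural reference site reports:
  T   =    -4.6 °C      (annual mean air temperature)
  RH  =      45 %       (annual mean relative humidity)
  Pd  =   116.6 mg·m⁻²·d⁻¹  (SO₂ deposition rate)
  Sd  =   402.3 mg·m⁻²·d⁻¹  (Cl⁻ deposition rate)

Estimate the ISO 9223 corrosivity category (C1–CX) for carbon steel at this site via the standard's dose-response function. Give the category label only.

carbon steel: T≤10 °C ⇒ hinge +0.150·(-4.6−10) = -2.1900
  SO₂ term: 1.77·116.6^0.52·exp(0.02·45-2.1900) = 5.787
  Cl⁻ term: 0.102·402.3^0.62·exp(0.033·45+0.04·-4.6) = 15.43
  sum: 5.787 + 15.43 → r_corr = 21.22 μm/a
Category bounds: 1.3…25 μm/a bracket r_corr ⇒ C2

C2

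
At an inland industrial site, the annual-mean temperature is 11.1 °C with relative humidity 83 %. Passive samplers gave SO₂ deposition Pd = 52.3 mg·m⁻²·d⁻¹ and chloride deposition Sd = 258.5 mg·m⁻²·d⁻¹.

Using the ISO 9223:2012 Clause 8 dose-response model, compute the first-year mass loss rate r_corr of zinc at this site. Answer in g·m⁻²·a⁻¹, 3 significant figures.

r_corr = 36.9 g·m⁻²·a⁻¹

zinc: temperature factor f = -0.071·(1.1) = -0.0781
  Pd branch = 0.0129·Pd^0.44·e^(0.046·RH+f) = 3.097 μm/a
  Cl⁻ term: 0.0175·258.5^0.57·exp(0.008·83+0.085·11.1) = 2.071
  r_corr = 3.097 + 2.071 = 5.168 μm/a
Convert to mass loss: 5.168 μm/a × 7.14 g/cm³ = 36.9 g·m⁻²·a⁻¹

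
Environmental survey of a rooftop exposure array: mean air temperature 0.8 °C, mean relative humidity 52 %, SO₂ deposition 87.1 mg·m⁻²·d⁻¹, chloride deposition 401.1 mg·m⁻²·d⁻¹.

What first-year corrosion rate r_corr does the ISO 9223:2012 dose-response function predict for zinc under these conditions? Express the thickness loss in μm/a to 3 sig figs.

r_corr = 1.58 μm/a

zinc: temperature factor f = +0.038·(-9.2) = -0.3496
  SO₂ term: 0.0129·87.1^0.44·exp(0.046·52-0.3496) = 0.7099
  Cl⁻ term: 0.0175·401.1^0.57·exp(0.008·52+0.085·0.8) = 0.8651
  r_corr = 0.7099 + 0.8651 = 1.575 μm/a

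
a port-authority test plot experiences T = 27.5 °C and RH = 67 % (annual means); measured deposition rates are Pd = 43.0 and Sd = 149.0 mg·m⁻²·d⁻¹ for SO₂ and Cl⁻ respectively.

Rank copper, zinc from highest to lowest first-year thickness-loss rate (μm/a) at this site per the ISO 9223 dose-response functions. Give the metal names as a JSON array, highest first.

copper: f(T) = -0.080·(T−10) [T>10 °C] = -1.4000
  SO₂ term: 0.0053·43.0^0.26·exp(0.059·67-1.4000) = 0.181
  Cl⁻ term: 0.01025·149.0^0.27·exp(0.036·67+0.049·27.5) = 1.699
  sum: 0.181 + 1.699 → r_corr = 1.88 μm/a
zinc: temperature factor f = -0.071·(17.5) = -1.2425
  SO₂ term: 0.0129·43.0^0.44·exp(0.046·67-1.2425) = 0.4248
  Sd branch = 0.0175·Sd^0.57·e^(0.008·RH+0.085·T) = 5.367 μm/a
  sum: 0.4248 + 5.367 → r_corr = 5.791 μm/a
Ordering by μm/a: zinc (5.79) > copper (1.88)

["zinc", "copper"]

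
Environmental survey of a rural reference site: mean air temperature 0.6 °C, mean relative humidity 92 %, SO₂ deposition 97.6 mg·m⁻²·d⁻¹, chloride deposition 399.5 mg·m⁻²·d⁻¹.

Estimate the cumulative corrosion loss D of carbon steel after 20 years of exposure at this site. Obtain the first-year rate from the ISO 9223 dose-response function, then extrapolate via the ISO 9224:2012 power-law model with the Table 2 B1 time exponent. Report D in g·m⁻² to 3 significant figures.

D(20) = 4.46e+03 g·m⁻²

carbon steel: T≤10 °C ⇒ hinge +0.150·(0.6−10) = -1.4100
  Pd branch = 1.77·Pd^0.52·e^(0.02·RH+f) = 29.46 μm/a
  Sd branch = 0.102·Sd^0.62·e^(0.033·RH+0.04·T) = 89.22 μm/a
  sum: 29.46 + 89.22 → r_corr = 118.7 μm/a
Power-law: D(20) = r_corr · 20^0.523
  D(20) = 118.7 × 20^0.523 = 118.7 × 4.791 = 568.6 μm
  Mass loss = 568.6 μm × 7.85 g/cm³ = 4464 g·m⁻²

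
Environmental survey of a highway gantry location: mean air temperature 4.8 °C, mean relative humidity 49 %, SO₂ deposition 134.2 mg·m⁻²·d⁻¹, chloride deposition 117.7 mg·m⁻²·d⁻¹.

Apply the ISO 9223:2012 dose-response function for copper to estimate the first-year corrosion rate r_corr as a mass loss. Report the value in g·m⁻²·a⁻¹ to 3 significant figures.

copper: temperature factor f = +0.126·(-5.2) = -0.6552
  sulphur-dioxide contribution → 0.1772 μm/a
  chloride contribution → 0.2742 μm/a
  ⇒ r_corr(copper) = 0.4514 μm/a
Convert to mass loss: 0.4514 μm/a × 8.96 g/cm³ = 4.045 g·m⁻²·a⁻¹

r_corr = 4.04 g·m⁻²·a⁻¹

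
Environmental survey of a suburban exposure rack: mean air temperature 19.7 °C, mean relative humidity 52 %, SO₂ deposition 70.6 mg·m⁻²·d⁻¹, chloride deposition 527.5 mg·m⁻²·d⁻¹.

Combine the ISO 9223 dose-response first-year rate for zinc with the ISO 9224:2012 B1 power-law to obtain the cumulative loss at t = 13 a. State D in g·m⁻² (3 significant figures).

D(13) = 316 g·m⁻²

zinc: temperature factor f = -0.071·(9.7) = -0.6887
  sulphur-dioxide contribution → 0.4611 μm/a
  chloride contribution → 5.042 μm/a
  ⇒ r_corr(zinc) = 5.503 μm/a
Long-term exponent b (ISO 9224 Table 2, B1) = 0.813
  D(13) = 5.503 × 13^0.813 = 5.503 × 8.047 = 44.28 μm
  Mass loss = 44.28 μm × 7.14 g/cm³ = 316.2 g·m⁻²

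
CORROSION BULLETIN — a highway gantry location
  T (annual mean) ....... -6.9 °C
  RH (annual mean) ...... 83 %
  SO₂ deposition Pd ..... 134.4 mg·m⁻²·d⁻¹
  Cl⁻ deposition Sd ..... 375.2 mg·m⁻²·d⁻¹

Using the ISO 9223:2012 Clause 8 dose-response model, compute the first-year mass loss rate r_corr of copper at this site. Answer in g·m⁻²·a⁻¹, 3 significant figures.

r_corr = 9.14 g·m⁻²·a⁻¹

copper: temperature factor f = +0.126·(-16.9) = -2.1294
  SO₂ term: 0.0053·134.4^0.26·exp(0.059·83-2.1294) = 0.3017
  Cl⁻ term: 0.01025·375.2^0.27·exp(0.036·83+0.049·-6.9) = 0.7188
  sum: 0.3017 + 0.7188 → r_corr = 1.021 μm/a
Convert to mass loss: 1.021 μm/a × 8.96 g/cm³ = 9.144 g·m⁻²·a⁻¹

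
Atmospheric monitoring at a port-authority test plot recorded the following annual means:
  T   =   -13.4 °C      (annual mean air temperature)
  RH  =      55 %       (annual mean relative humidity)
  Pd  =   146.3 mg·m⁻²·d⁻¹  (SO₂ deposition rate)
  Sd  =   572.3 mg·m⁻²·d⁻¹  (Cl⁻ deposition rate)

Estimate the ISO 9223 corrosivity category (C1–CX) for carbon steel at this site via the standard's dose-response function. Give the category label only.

C2

carbon steel: T≤10 °C ⇒ hinge +0.150·(-13.4−10) = -3.5100
  sulphur-dioxide contribution → 2.124 μm/a
  chloride contribution → 18.78 μm/a
  total first-year rate 20.91 μm/a
Category bounds: 1.3…25 μm/a bracket r_corr ⇒ C2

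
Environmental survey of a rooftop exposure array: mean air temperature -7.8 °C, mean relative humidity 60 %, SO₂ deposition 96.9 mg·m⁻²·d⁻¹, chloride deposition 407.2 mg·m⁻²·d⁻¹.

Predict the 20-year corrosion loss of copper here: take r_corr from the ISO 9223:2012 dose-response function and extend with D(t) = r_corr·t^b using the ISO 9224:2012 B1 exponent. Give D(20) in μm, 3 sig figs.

D(20) = 2.74 μm

copper: T≤10 °C ⇒ hinge +0.126·(-7.8−10) = -2.2428
  Pd branch = 0.0053·Pd^0.26·e^(0.059·RH+f) = 0.06369 μm/a
  Sd branch = 0.01025·Sd^0.27·e^(0.036·RH+0.049·T) = 0.3072 μm/a
  sum: 0.06369 + 0.3072 → r_corr = 0.3709 μm/a
ISO 9224: D(t) = r_corr · t^b with b = 0.667 (copper, B1)
  D(20) = 0.3709 × 20^0.667 = 0.3709 × 7.375 = 2.736 μm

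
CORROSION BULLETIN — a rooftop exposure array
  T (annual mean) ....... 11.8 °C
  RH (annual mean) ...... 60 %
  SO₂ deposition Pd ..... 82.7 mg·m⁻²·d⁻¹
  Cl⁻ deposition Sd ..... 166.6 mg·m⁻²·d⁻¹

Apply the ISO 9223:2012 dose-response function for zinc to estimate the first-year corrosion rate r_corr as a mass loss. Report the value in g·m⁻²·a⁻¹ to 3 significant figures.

r_corr = 19.1 g·m⁻²·a⁻¹

zinc: f(T) = -0.071·(T−10) [T>10 °C] = -0.1278
  sulphur-dioxide contribution → 1.252 μm/a
  chloride contribution → 1.424 μm/a
  total first-year rate 2.675 μm/a
Convert to mass loss: 2.675 μm/a × 7.14 g/cm³ = 19.1 g·m⁻²·a⁻¹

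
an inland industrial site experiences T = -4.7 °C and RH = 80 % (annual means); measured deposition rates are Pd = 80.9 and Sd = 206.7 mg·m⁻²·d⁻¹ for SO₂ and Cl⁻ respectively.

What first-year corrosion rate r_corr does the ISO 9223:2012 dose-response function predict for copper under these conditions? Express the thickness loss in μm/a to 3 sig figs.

r_corr = 0.904 μm/a

copper: f(T) = +0.126·(T−10) [T≤10 °C] = -1.8522
  Pd branch = 0.0053·Pd^0.26·e^(0.059·RH+f) = 0.2923 μm/a
  Sd branch = 0.01025·Sd^0.27·e^(0.036·RH+0.049·T) = 0.6118 μm/a
  sum: 0.2923 + 0.6118 → r_corr = 0.9041 μm/a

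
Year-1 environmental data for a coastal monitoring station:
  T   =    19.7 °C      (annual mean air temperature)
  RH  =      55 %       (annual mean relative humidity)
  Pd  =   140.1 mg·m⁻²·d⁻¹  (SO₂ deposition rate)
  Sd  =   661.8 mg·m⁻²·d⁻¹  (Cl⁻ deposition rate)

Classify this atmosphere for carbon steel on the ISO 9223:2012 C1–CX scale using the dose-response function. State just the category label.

C5

carbon steel: temperature factor f = -0.054·(9.7) = -0.5238
  SO₂ term: 1.77·140.1^0.52·exp(0.02·55-0.5238) = 41.15
  Cl⁻ term: 0.102·661.8^0.62·exp(0.033·55+0.04·19.7) = 77.25
  sum: 41.15 + 77.25 → r_corr = 118.4 μm/a
ISO 9223 Table 2 (carbon steel): 80 < 118 ≤ 200 μm/a ⇒ C5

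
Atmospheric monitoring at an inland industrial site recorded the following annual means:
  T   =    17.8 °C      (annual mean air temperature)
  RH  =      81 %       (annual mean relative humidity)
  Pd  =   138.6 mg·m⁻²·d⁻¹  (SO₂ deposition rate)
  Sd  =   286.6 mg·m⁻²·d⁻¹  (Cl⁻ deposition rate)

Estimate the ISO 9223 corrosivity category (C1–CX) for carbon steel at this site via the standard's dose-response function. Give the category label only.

carbon steel: temperature factor f = -0.054·(7.8) = -0.4212
  SO₂ term: 1.77·138.6^0.52·exp(0.02·81-0.4212) = 76.26
  Sd branch = 0.102·Sd^0.62·e^(0.033·RH+0.04·T) = 100.5 μm/a
  sum: 76.26 + 100.5 → r_corr = 176.8 μm/a
ISO 9223 Table 2 (carbon steel): 80 < 177 ≤ 200 μm/a ⇒ C5

C5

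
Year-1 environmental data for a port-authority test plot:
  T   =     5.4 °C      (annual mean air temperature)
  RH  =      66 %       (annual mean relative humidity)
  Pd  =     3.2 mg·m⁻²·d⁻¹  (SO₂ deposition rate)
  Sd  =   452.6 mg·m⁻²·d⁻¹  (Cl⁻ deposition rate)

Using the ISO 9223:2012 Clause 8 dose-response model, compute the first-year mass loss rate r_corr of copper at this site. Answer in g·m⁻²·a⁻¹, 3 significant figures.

copper: T≤10 °C ⇒ hinge +0.126·(5.4−10) = -0.5796
  Pd branch = 0.0053·Pd^0.26·e^(0.059·RH+f) = 0.1973 μm/a
  Cl⁻ term: 0.01025·452.6^0.27·exp(0.036·66+0.049·5.4) = 0.7491
  r_corr = 0.1973 + 0.7491 = 0.9464 μm/a
Convert to mass loss: 0.9464 μm/a × 8.96 g/cm³ = 8.48 g·m⁻²·a⁻¹

r_corr = 8.48 g·m⁻²·a⁻¹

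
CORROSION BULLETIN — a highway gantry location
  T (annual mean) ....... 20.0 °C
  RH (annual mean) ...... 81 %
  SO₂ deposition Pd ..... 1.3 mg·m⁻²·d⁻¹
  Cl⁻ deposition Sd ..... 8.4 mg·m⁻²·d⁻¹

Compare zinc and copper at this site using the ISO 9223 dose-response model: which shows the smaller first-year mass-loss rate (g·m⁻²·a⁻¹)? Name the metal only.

zinc: T>10 °C ⇒ hinge -0.071·(20.0−10) = -0.7100
  sulphur-dioxide contribution → 0.2955 μm/a
  chloride contribution → 0.616 μm/a
  total first-year rate 0.9115 μm/a
  mass loss = 0.9115 μm/a × 7.14 g/cm³ = 6.508 g·m⁻²·a⁻¹
copper: temperature factor f = -0.080·(10.0) = -0.8000
  sulphur-dioxide contribution → 0.3034 μm/a
  chloride contribution → 0.896 μm/a
  total first-year rate 1.199 μm/a
  mass loss = 1.199 μm/a × 8.96 g/cm³ = 10.75 g·m⁻²·a⁻¹
Ordering by g·m⁻²·a⁻¹: copper (10.7) > zinc (6.51)

zinc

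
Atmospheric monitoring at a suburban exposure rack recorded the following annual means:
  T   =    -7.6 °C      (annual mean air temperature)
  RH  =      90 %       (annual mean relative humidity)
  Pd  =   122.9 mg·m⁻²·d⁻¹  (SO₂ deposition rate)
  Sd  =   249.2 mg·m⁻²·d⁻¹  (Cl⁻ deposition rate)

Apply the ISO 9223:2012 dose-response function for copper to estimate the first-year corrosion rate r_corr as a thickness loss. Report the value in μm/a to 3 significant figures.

r_corr = 1.21 μm/a

copper: temperature factor f = +0.126·(-17.6) = -2.2176
  sulphur-dioxide contribution → 0.4079 μm/a
  chloride contribution → 0.8002 μm/a
  ⇒ r_corr(copper) = 1.208 μm/a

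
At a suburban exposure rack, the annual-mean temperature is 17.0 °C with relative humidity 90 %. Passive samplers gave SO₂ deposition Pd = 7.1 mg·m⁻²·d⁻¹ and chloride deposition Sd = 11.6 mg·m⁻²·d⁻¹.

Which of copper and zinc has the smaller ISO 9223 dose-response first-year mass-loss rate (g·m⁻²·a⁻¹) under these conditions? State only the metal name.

zinc

copper: T>10 °C ⇒ hinge -0.080·(17.0−10) = -0.5600
  SO₂ term: 0.0053·7.1^0.26·exp(0.059·90-0.5600) = 1.02
  Sd branch = 0.01025·Sd^0.27·e^(0.036·RH+0.049·T) = 1.167 μm/a
  sum: 1.02 + 1.167 → r_corr = 2.187 μm/a
  mass loss = 2.187 μm/a × 8.96 g/cm³ = 19.59 g·m⁻²·a⁻¹
zinc: T>10 °C ⇒ hinge -0.071·(17.0−10) = -0.4970
  Pd branch = 0.0129·Pd^0.44·e^(0.046·RH+f) = 1.168 μm/a
  Cl⁻ term: 0.0175·11.6^0.57·exp(0.008·90+0.085·17.0) = 0.6166
  sum: 1.168 + 0.6166 → r_corr = 1.784 μm/a
  mass loss = 1.784 μm/a × 7.14 g/cm³ = 12.74 g·m⁻²·a⁻¹
Ordering by g·m⁻²·a⁻¹: copper (19.6) > zinc (12.7)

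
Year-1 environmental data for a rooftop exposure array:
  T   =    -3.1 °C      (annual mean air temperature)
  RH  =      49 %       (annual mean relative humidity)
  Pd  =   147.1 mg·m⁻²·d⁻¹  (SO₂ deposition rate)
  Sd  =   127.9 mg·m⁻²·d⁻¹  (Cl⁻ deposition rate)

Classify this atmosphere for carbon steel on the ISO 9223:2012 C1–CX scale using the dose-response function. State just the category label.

carbon steel: temperature factor f = +0.150·(-13.1) = -1.9650
  sulphur-dioxide contribution → 8.858 μm/a
  chloride contribution → 9.189 μm/a
  ⇒ r_corr(carbon steel) = 18.05 μm/a
ISO 9223 Table 2 (carbon steel): 1.3 < 18 ≤ 25 μm/a ⇒ C2

C2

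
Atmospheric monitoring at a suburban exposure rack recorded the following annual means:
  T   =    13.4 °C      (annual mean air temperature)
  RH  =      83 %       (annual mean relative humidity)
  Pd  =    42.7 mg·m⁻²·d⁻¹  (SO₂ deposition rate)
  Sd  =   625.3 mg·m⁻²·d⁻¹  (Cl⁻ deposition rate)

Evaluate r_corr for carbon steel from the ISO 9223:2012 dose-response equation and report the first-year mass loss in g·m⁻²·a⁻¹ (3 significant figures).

r_corr = 1.57e+03 g·m⁻²·a⁻¹

carbon steel: temperature factor f = -0.054·(3.4) = -0.1836
  Pd branch = 1.77·Pd^0.52·e^(0.02·RH+f) = 54.57 μm/a
  Sd branch = 0.102·Sd^0.62·e^(0.033·RH+0.04·T) = 146 μm/a
  r_corr = 54.57 + 146 = 200.6 μm/a
Convert to mass loss: 200.6 μm/a × 7.85 g/cm³ = 1575 g·m⁻²·a⁻¹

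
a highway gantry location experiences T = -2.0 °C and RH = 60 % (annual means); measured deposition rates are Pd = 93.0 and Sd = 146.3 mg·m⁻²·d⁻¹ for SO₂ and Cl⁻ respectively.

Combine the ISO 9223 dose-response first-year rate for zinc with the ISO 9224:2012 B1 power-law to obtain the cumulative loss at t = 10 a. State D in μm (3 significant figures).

D(10) = 8.83 μm

zinc: T≤10 °C ⇒ hinge +0.038·(-2.0−10) = -0.4560
  sulphur-dioxide contribution → 0.9492 μm/a
  chloride contribution → 0.4091 μm/a
  ⇒ r_corr(zinc) = 1.358 μm/a
Power-law: D(10) = r_corr · 10^0.813
  D(10) = 1.358 × 10^0.813 = 1.358 × 6.501 = 8.831 μm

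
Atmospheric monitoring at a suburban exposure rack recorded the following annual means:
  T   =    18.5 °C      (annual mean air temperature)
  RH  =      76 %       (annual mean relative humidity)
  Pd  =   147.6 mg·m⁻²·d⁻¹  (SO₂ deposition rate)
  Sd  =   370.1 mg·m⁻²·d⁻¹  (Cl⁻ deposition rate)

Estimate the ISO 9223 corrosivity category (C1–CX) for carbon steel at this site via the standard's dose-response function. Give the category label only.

C5

carbon steel: f(T) = -0.054·(T−10) [T>10 °C] = -0.4590
  sulphur-dioxide contribution → 68.66 μm/a
  chloride contribution → 102.7 μm/a
  total first-year rate 171.4 μm/a
Category bounds: 80…200 μm/a bracket r_corr ⇒ C5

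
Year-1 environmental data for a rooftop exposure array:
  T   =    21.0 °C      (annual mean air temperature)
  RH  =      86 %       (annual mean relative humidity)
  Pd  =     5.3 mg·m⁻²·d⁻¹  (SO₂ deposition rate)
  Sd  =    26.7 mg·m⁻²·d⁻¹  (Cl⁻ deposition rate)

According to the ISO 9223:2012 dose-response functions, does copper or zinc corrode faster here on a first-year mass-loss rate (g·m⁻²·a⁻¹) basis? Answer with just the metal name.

copper: f(T) = -0.080·(T−10) [T>10 °C] = -0.8800
  sulphur-dioxide contribution → 0.542 μm/a
  chloride contribution → 1.539 μm/a
  ⇒ r_corr(copper) = 2.081 μm/a
  mass loss = 2.081 μm/a × 8.96 g/cm³ = 18.65 g·m⁻²·a⁻¹
zinc: T>10 °C ⇒ hinge -0.071·(21.0−10) = -0.7810
  sulphur-dioxide contribution → 0.6429 μm/a
  chloride contribution → 1.349 μm/a
  ⇒ r_corr(zinc) = 1.992 μm/a
  mass loss = 1.992 μm/a × 7.14 g/cm³ = 14.23 g·m⁻²·a⁻¹
Ordering by g·m⁻²·a⁻¹: copper (18.6) > zinc (14.2)

copper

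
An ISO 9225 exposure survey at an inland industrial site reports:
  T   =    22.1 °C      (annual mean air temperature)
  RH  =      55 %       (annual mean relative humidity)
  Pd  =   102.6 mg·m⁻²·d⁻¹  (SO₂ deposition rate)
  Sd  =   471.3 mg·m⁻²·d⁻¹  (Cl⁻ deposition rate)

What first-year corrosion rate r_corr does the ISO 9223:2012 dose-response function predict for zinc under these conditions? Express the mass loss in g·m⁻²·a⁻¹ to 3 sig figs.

r_corr = 46.2 g·m⁻²·a⁻¹

zinc: f(T) = -0.071·(T−10) [T>10 °C] = -0.8591
  sulphur-dioxide contribution → 0.5262 μm/a
  chloride contribution → 5.939 μm/a
  ⇒ r_corr(zinc) = 6.465 μm/a
Convert to mass loss: 6.465 μm/a × 7.14 g/cm³ = 46.16 g·m⁻²·a⁻¹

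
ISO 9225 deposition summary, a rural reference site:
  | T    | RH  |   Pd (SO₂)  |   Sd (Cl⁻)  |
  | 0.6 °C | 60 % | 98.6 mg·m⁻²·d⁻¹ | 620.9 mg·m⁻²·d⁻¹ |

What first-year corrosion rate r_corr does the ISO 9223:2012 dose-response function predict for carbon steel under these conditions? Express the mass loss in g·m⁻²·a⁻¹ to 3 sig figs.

r_corr = 443 g·m⁻²·a⁻¹

carbon steel: f(T) = +0.150·(T−10) [T≤10 °C] = -1.4100
  sulphur-dioxide contribution → 15.62 μm/a
  chloride contribution → 40.79 μm/a
  total first-year rate 56.41 μm/a
Convert to mass loss: 56.41 μm/a × 7.85 g/cm³ = 442.8 g·m⁻²·a⁻¹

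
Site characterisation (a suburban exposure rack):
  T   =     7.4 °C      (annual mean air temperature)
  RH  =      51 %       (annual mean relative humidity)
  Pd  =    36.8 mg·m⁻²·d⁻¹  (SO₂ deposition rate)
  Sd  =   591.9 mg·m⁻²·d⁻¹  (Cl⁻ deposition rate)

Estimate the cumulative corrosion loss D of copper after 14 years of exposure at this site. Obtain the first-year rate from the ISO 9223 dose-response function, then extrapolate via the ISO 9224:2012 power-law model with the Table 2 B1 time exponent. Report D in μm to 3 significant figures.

copper: f(T) = +0.126·(T−10) [T≤10 °C] = -0.3276
  sulphur-dioxide contribution → 0.1977 μm/a
  chloride contribution → 0.5177 μm/a
  ⇒ r_corr(copper) = 0.7153 μm/a
Long-term exponent b (ISO 9224 Table 2, B1) = 0.667
  D(14) = 0.7153 × 14^0.667 = 0.7153 × 5.814 = 4.159 μm

D(14) = 4.16 μm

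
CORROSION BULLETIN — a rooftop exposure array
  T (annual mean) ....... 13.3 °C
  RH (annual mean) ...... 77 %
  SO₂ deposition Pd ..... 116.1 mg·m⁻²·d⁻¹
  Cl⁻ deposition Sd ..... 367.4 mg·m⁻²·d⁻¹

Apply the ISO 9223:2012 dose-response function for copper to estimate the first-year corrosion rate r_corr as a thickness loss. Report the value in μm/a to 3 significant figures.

copper: f(T) = -0.080·(T−10) [T>10 °C] = -0.2640
  Pd branch = 0.0053·Pd^0.26·e^(0.059·RH+f) = 1.317 μm/a
  Sd branch = 0.01025·Sd^0.27·e^(0.036·RH+0.049·T) = 1.55 μm/a
  r_corr = 1.317 + 1.55 = 2.866 μm/a

r_corr = 2.87 μm/a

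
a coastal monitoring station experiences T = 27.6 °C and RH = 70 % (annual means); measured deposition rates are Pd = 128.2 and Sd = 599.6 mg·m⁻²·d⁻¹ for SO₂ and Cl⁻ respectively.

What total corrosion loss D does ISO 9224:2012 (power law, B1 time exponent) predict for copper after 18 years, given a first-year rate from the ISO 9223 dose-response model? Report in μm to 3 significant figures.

copper: temperature factor f = -0.080·(17.6) = -1.4080
  sulphur-dioxide contribution → 0.2848 μm/a
  chloride contribution → 2.77 μm/a
  total first-year rate 3.055 μm/a
Long-term exponent b (ISO 9224 Table 2, B1) = 0.667
  D(18) = 3.055 × 18^0.667 = 3.055 × 6.875 = 21 μm

D(18) = 21.0 μm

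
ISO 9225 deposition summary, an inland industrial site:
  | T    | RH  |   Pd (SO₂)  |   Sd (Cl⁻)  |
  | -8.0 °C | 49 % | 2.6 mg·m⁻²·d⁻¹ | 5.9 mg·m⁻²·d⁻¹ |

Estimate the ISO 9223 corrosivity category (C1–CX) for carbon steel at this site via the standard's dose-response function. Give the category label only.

C2

carbon steel: f(T) = +0.150·(T−10) [T≤10 °C] = -2.7000
  SO₂ term: 1.77·2.6^0.52·exp(0.02·49-2.7000) = 0.5209
  Cl⁻ term: 0.102·5.9^0.62·exp(0.033·49+0.04·-8.0) = 1.122
  sum: 0.5209 + 1.122 → r_corr = 1.642 μm/a
1.64 μm/a falls in (1.3, 25] for carbon steel → category C2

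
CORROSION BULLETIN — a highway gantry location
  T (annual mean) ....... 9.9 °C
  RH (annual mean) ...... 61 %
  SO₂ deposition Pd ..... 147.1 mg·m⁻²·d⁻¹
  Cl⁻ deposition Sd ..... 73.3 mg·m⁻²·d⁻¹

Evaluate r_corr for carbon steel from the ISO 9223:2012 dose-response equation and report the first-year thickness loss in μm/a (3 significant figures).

r_corr = 95.4 μm/a

carbon steel: temperature factor f = +0.150·(-0.1) = -0.0150
  sulphur-dioxide contribution → 79.15 μm/a
  chloride contribution → 16.26 μm/a
  ⇒ r_corr(carbon steel) = 95.41 μm/a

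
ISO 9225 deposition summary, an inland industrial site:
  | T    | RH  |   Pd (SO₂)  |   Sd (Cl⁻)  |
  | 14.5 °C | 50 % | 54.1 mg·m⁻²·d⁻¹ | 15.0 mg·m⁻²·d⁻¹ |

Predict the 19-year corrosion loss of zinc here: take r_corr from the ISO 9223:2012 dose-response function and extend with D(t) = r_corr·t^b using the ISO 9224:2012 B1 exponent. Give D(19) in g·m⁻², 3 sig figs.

D(19) = 75.1 g·m⁻²

zinc: f(T) = -0.071·(T−10) [T>10 °C] = -0.3195
  Pd branch = 0.0129·Pd^0.44·e^(0.046·RH+f) = 0.5411 μm/a
  Cl⁻ term: 0.0175·15.0^0.57·exp(0.008·50+0.085·14.5) = 0.4192
  r_corr = 0.5411 + 0.4192 = 0.9603 μm/a
ISO 9224: D(t) = r_corr · t^b with b = 0.813 (zinc, B1)
  D(19) = 0.9603 × 19^0.813 = 0.9603 × 10.96 = 10.52 μm
  Mass loss = 10.52 μm × 7.14 g/cm³ = 75.12 g·m⁻²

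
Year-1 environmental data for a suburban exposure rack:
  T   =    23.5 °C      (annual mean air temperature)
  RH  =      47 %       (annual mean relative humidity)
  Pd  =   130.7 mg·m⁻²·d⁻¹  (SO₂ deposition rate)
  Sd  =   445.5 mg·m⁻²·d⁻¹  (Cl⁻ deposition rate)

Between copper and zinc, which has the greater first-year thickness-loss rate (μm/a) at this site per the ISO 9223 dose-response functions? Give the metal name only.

zinc

copper: T>10 °C ⇒ hinge -0.080·(23.5−10) = -1.0800
  SO₂ term: 0.0053·130.7^0.26·exp(0.059·47-1.0800) = 0.1023
  Cl⁻ term: 0.01025·445.5^0.27·exp(0.036·47+0.049·23.5) = 0.9138
  sum: 0.1023 + 0.9138 → r_corr = 1.016 μm/a
zinc: T>10 °C ⇒ hinge -0.071·(23.5−10) = -0.9585
  Pd branch = 0.0129·Pd^0.44·e^(0.046·RH+f) = 0.3668 μm/a
  Cl⁻ term: 0.0175·445.5^0.57·exp(0.008·47+0.085·23.5) = 6.077
  sum: 0.3668 + 6.077 → r_corr = 6.444 μm/a
Ordering by μm/a: zinc (6.44) > copper (1.02)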